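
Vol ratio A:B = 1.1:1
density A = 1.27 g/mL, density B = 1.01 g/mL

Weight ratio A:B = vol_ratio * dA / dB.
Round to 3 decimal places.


Weight ratio = 1.1 * 1.27 / 1.01
= 1.383

1.383


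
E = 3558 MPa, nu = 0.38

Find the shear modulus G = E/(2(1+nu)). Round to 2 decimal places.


G = 3558 / (2 * 1.38)
= 1289.13 MPa

1289.13


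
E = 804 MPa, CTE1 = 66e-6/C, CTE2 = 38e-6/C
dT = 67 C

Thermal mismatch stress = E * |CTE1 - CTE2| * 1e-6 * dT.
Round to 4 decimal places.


= 804 * 28e-6 * 67
= 1.5083 MPa

1.5083


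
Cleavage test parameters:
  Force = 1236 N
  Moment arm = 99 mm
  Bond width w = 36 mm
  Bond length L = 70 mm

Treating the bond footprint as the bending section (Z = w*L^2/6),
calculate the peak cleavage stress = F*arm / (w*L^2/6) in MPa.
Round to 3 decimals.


M = 1236 * 99 = 122364 N*mm
Z = 36 * 70^2 / 6 = 176400 / 6 mm^3
sigma = M / Z = 6 * 122364 / 176400 = 734184 / 176400
= 4.162 MPa

4.162


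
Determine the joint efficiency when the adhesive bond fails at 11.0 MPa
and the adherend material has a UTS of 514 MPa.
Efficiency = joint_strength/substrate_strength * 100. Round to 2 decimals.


Joint efficiency = 11.0 / 514 * 100
= 2.14%

2.14


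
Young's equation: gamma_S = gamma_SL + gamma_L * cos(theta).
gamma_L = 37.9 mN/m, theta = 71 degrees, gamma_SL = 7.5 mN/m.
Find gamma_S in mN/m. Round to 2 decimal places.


cos(71 deg) = 0.325568
gamma_S = 7.5 + 37.9 * 0.325568
= 19.84 mN/m

19.84


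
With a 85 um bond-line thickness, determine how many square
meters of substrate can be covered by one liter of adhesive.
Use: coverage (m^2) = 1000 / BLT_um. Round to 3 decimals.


Coverage = 1000 / 85 = 11.765 m^2

11.765


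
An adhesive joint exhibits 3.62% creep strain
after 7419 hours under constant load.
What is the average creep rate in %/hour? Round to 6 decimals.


Creep rate = strain / time
= 3.62 / 7419
= 0.000488 %/h

0.000488


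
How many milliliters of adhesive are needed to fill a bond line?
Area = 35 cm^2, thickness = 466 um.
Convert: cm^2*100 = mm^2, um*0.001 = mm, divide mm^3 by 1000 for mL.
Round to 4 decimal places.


= (35 * 100) * (466 * 0.001) / 1000
= 1.6310 mL

1.6310


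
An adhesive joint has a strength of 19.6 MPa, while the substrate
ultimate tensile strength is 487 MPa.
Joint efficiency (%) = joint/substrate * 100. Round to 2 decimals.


Efficiency = 19.6 / 487 * 100
= 4.02%

4.02


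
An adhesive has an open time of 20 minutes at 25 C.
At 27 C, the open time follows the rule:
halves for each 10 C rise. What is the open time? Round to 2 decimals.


Factor = 2^((27-25)/10) = 1.1487
Open time = 20 / 1.1487 = 17.41 min

17.41


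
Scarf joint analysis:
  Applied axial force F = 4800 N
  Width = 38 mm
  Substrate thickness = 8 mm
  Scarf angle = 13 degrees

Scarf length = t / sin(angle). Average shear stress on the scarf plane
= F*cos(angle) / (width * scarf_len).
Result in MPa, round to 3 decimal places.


Scarf length = 8 / sin(13 deg) = 35.5633 mm
cos(13 deg) = 0.974370
Shear = 4800 * 0.974370 / (38 * 35.5633)
= 3.461 MPa

3.461


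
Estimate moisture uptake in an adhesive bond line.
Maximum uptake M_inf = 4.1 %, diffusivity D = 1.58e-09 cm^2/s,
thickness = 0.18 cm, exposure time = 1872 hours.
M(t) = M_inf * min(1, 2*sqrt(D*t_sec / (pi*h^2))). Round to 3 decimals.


Convert time: 1872 h = 6739200 s
ratio = min(1, 2*sqrt(1.58e-09*6739200/(pi*0.18^2)))
= 0.646867
M(t) = 4.1 * 0.646867 = 2.652%

2.652


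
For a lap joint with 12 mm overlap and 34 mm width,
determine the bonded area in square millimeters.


Area = 12 * 34 = 408 mm^2

408


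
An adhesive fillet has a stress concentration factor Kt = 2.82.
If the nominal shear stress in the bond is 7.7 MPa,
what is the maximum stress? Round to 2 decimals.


Max stress = 7.7 * 2.82 = 21.71 MPa

21.71


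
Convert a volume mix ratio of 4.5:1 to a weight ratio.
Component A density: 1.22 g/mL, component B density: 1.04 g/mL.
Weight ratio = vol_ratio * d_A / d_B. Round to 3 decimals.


= 4.5 * 1.22 / 1.04 = 5.279

5.279


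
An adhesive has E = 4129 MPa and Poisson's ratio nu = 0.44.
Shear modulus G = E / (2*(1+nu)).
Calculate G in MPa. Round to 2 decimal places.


G = 4129 / (2*(1+0.44))
= 4129 / 2.88
= 1433.68 MPa

1433.68


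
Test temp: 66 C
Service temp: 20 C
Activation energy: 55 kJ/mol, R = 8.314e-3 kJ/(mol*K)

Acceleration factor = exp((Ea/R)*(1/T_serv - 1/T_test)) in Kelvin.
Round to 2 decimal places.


AF = exp((55/0.008314)*(1/293.15 - 1/339.15))
= 21.34

21.34


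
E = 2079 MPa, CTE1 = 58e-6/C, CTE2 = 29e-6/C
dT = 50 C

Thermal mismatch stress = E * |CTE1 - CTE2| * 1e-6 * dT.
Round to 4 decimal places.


= 2079 * 29e-6 * 50
= 3.0146 MPa

3.0146


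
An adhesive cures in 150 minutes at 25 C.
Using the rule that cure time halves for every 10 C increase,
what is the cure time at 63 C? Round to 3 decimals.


Factor = 2^((63 - 25) / 10) = 13.9288
Cure time = 150 / 13.9288
= 10.769 minutes

10.769


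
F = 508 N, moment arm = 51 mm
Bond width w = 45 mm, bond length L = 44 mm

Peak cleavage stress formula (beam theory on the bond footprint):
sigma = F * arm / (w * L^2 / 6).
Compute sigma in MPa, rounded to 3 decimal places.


sigma = (508 * 51) / (45 * 1936 / 6)
= 25908 * 6 / 87120
= 155448 / 87120
= 1.784 MPa

1.784


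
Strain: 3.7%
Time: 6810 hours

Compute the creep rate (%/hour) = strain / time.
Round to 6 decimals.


Creep rate = 3.7 / 6810
= 0.000543 %/h

0.000543


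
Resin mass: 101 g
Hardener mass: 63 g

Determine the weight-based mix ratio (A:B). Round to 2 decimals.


Ratio = 101 / 63 = 1.60

1.60


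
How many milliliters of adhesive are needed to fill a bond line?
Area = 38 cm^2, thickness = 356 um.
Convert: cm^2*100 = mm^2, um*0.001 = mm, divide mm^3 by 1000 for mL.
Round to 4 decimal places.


= (38 * 100) * (356 * 0.001) / 1000
= 1.3528 mL

1.3528


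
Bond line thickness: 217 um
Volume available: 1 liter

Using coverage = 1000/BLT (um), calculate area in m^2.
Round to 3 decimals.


1 L = 1e6 mm^3, thickness = 217 um = 0.217 mm
Area = 1e6 / 0.217 mm^2 = (1e6 / 0.217) / 1e6 m^2 = 1000 / 217 m^2
= 4.608 m^2

4.608


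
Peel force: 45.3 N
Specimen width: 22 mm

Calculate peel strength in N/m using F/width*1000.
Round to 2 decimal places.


Peel strength = 45.3 / 22 * 1000 = 2059.09 N/m

2059.09


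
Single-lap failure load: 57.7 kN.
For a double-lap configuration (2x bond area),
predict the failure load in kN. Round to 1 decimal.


Failure load = 57.7 * 2 = 115.4 kN

115.4


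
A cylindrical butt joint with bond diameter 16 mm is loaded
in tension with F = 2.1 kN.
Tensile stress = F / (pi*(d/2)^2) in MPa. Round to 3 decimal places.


Area = pi * (16/2)^2 = 201.0619 mm^2
Stress = 2.1*1000 / 201.0619
= 10.445 MPa

10.445


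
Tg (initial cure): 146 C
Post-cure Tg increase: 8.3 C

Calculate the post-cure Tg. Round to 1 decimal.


Post-cure Tg = 146 + 8.3 = 154.3 C

154.3


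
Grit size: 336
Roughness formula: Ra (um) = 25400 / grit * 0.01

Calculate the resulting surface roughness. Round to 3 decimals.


Ra = 25400 / 336 * 0.01
= 0.756 um

0.756


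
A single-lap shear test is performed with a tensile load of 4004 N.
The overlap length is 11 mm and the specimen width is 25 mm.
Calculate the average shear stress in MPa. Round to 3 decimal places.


Shear stress = F / (overlap * width)
= 4004 / (11 * 25)
= 4004 / 275
= 14.560 MPa

14.560


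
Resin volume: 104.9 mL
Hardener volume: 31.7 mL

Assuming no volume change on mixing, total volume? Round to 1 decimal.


V_total = 104.9 + 31.7 = 136.6 mL

136.6


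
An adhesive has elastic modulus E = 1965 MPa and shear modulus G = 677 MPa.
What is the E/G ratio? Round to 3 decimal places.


E/G = 1965 / 677 = 2.903

2.903


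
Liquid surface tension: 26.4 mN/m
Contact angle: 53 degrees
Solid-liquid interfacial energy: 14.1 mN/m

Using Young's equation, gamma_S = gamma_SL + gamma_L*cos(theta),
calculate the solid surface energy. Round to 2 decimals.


gamma_S = 14.1 + 26.4 * cos(53)
= 29.99 mN/m

29.99


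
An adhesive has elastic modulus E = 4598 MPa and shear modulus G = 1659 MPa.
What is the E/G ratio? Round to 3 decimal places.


E/G = 4598 / 1659 = 2.772

2.772


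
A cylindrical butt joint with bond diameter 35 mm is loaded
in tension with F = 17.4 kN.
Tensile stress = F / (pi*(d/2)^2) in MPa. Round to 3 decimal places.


Area = pi * (35/2)^2 = 962.1128 mm^2
Stress = 17.4*1000 / 962.1128
= 18.085 MPa

18.085


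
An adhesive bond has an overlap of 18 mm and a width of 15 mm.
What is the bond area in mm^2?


Bond area = overlap * width
= 18 * 15
= 270 mm^2

270


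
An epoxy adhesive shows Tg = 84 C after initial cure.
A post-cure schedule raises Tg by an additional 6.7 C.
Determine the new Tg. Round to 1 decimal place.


New Tg = 84 + 6.7
= 90.7 C

90.7


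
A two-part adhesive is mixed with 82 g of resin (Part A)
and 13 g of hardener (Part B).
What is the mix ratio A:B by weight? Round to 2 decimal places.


Mix ratio = mass_A / mass_B
= 82 / 13
= 6.31

6.31


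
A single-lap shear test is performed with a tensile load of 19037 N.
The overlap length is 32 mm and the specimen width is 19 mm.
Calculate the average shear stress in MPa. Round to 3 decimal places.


Shear stress = F / (overlap * width)
= 19037 / (32 * 19)
= 19037 / 608
= 31.311 MPa

31.311


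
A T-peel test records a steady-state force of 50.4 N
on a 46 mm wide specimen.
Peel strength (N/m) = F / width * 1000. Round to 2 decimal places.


Peel strength = 50.4 / 46 * 1000
= 1095.65 N/m

1095.65


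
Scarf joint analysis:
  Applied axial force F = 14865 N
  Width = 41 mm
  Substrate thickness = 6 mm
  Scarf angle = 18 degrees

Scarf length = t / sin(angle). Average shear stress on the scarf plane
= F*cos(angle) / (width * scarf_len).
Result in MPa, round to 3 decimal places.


Scarf length = 6 / sin(18 deg) = 19.4164 mm
cos(18 deg) = 0.951057
Shear = 14865 * 0.951057 / (41 * 19.4164)
= 17.759 MPa

17.759


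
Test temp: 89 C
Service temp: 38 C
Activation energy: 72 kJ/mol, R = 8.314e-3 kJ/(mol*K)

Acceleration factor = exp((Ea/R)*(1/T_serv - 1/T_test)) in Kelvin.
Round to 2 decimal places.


AF = exp((72/0.008314)*(1/311.15 - 1/362.15))
= 50.38

50.38


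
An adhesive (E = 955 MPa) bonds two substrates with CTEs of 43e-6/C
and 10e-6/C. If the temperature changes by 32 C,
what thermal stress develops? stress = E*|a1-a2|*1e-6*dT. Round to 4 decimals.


Stress = 955 * |43 - 10| * 1e-6 * 32
= 1.0085 MPa

1.0085


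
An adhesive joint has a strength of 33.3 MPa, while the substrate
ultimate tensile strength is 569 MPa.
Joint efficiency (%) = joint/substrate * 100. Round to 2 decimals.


Efficiency = 33.3 / 569 * 100
= 5.85%

5.85


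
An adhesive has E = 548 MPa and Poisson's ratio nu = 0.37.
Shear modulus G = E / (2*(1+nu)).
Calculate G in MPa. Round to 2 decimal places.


G = 548 / (2*(1+0.37))
= 548 / 2.74
= 200.00 MPa

200.00


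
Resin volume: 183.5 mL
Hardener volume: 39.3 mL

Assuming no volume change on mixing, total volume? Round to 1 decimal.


V_total = 183.5 + 39.3 = 222.8 mL

222.8


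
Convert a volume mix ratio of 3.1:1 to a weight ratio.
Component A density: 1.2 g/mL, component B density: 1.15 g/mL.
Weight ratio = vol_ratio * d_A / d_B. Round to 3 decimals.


= 3.1 * 1.2 / 1.15 = 3.235

3.235


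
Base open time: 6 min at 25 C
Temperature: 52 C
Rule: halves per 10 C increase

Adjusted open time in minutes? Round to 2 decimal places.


Acceleration = 2^((52-25)/10) = 6.4980
Open time = 6 / 6.4980 = 0.92 min

0.92


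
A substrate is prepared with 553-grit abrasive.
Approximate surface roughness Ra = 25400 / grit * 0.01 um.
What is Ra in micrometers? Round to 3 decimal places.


Ra = 25400 / 553 * 0.01 = 0.459 um

0.459


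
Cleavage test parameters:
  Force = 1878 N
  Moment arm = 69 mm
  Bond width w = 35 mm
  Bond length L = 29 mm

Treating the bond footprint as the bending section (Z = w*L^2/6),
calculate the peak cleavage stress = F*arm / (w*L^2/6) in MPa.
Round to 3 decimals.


M = 1878 * 69 = 129582 N*mm
Z = 35 * 29^2 / 6 = 29435 / 6 mm^3
sigma = M / Z = 6 * 129582 / 29435 = 777492 / 29435
= 26.414 MPa

26.414


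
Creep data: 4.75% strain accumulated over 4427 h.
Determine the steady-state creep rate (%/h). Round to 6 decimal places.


Rate = 4.75 / 4427 = 0.001073 %/h

0.001073


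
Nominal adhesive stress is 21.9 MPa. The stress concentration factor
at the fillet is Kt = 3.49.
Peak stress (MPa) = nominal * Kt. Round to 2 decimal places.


Peak = 21.9 * 3.49 = 76.43 MPa

76.43


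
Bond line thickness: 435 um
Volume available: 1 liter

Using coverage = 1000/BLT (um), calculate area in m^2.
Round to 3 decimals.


1 L = 1e6 mm^3, thickness = 435 um = 0.435 mm
Area = 1e6 / 0.435 mm^2 = (1e6 / 0.435) / 1e6 m^2 = 1000 / 435 m^2
= 2.299 m^2

2.299


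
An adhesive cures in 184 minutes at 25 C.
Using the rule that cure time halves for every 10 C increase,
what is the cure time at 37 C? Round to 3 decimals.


Factor = 2^((37 - 25) / 10) = 2.2974
Cure time = 184 / 2.2974
= 80.091 minutes

80.091


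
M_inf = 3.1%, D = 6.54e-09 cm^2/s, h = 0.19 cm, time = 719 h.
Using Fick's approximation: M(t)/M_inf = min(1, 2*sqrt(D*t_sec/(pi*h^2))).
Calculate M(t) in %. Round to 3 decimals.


t = 2588400 s
ratio = min(1, 2*sqrt(6.54e-09*2588400/(pi*0.0361)))
= 0.772691
M(t) = 3.1 * 0.772691 = 2.395%

2.395


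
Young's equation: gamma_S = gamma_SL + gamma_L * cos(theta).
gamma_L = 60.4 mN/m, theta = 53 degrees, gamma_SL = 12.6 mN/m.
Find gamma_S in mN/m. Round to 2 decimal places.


cos(53 deg) = 0.601815
gamma_S = 12.6 + 60.4 * 0.601815
= 48.95 mN/m

48.95


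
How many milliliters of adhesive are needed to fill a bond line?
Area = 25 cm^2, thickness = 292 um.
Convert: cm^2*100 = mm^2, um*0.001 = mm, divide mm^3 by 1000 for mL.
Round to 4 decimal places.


= (25 * 100) * (292 * 0.001) / 1000
= 0.7300 mL

0.7300


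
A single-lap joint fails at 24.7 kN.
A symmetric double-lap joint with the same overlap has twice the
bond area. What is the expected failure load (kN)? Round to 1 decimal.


Double-lap load = 2 * 24.7 = 49.4 kN

49.4


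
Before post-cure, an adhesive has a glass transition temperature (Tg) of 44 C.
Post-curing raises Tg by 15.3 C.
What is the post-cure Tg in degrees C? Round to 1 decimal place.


Tg_post = Tg_base + delta_Tg
= 44 + 15.3
= 59.3 C

59.3


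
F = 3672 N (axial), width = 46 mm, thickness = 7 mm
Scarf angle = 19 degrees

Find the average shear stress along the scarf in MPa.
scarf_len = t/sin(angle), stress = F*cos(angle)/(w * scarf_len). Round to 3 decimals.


scarf_len = 7/sin(19 deg) = 21.5009
cos(19 deg) = 0.945519
stress = 3672*0.945519/(46*21.5009) = 3.510 MPa

3.510


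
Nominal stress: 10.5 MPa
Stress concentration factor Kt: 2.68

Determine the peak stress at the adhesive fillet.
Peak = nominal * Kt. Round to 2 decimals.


Peak stress = 10.5 * 2.68
= 28.14 MPa

28.14


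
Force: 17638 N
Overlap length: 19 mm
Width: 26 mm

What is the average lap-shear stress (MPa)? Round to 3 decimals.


Average shear stress = F / (overlap * width)
= 17638 / (19 * 26)
= 35.704 MPa

35.704


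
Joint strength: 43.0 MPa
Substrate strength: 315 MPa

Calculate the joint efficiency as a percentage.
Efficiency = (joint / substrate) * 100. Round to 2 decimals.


Efficiency = (43.0 / 315) * 100 = 13.65%

13.65


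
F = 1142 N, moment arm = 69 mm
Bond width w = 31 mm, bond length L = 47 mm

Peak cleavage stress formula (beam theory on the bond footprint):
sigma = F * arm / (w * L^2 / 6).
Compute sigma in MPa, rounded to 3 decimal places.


sigma = (1142 * 69) / (31 * 2209 / 6)
= 78798 * 6 / 68479
= 472788 / 68479
= 6.904 MPa

6.904


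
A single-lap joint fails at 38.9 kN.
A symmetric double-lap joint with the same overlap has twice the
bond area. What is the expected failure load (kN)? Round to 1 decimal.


Double-lap load = 2 * 38.9 = 77.8 kN

77.8


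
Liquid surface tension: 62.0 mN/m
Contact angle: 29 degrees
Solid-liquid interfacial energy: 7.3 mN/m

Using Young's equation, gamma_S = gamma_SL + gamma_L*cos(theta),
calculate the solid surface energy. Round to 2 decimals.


gamma_S = 7.3 + 62.0 * cos(29)
= 61.53 mN/m

61.53


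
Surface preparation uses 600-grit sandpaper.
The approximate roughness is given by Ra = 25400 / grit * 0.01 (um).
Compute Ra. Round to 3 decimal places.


Ra = 25400 / 600 * 0.01
= 254 / 600
= 0.423 um

0.423


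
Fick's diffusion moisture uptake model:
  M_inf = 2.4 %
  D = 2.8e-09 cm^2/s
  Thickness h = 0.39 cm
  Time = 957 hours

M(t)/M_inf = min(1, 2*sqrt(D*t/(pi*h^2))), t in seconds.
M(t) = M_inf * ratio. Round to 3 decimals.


t_sec = 957 * 3600 = 3445200
ratio = 2*sqrt(2.8e-09*3445200/(pi*0.39^2))
= min(1, 0.284169)
= 0.284169
M(t) = 2.4 * 0.284169 = 0.682 %

0.682


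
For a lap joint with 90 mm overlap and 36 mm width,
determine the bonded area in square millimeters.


Area = 90 * 36 = 3240 mm^2

3240


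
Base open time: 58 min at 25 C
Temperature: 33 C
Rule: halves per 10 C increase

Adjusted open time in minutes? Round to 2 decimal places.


Acceleration = 2^((33-25)/10) = 1.7411
Open time = 58 / 1.7411 = 33.31 min

33.31


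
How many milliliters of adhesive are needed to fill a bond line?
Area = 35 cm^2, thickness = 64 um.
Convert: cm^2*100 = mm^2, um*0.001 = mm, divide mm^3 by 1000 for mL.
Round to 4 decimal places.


= (35 * 100) * (64 * 0.001) / 1000
= 0.2240 mL

0.2240


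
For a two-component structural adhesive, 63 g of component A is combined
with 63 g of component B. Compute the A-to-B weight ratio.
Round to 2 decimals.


Weight ratio A:B = 63 / 63
= 1.00

1.00


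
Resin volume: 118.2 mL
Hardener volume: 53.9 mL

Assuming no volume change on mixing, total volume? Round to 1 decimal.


V_total = 118.2 + 53.9 = 172.1 mL

172.1


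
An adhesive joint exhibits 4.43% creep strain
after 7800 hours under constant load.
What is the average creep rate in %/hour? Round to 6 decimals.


Creep rate = strain / time
= 4.43 / 7800
= 0.000568 %/h

0.000568


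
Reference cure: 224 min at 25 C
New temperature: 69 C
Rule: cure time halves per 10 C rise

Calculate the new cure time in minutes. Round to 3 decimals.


factor = 2^((69-25)/10) = 21.1121
t_new = 224 / 21.1121 = 10.610 min

10.610


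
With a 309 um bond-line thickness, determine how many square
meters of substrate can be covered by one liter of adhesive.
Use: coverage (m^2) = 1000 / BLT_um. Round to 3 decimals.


Coverage = 1000 / 309 = 3.236 m^2

3.236


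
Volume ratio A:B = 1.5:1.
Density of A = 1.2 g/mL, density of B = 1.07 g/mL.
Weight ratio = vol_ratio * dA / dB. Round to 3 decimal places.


Wt ratio = 1.5 * 1.2 / 1.07
= 1.682

1.682


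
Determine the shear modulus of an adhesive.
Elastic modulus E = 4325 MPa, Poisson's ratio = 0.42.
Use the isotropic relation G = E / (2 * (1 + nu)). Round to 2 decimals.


G = 4325 / (2*(1+0.42)) = 4325 / 2.84
= 1522.89 MPa

1522.89


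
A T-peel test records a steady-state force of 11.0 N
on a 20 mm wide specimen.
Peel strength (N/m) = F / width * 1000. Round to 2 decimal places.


Peel strength = 11.0 / 20 * 1000
= 550.00 N/m

550.00


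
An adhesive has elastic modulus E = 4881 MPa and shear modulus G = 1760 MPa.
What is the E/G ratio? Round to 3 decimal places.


E/G = 4881 / 1760 = 2.773

2.773


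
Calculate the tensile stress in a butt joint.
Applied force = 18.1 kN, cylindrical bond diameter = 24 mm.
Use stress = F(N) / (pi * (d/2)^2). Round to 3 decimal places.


A = pi * 12.0^2 = 452.3893 mm^2
sigma = 18100.0 / 452.3893 = 40.010 MPa

40.010


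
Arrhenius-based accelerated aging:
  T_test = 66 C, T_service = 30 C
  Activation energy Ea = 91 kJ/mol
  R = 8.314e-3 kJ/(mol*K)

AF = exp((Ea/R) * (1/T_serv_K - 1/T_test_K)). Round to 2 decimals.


T_test_K = 339.15, T_serv_K = 303.15
AF = exp((91/8.314e-3) * (1/303.15 - 1/339.15))
= 46.18

46.18


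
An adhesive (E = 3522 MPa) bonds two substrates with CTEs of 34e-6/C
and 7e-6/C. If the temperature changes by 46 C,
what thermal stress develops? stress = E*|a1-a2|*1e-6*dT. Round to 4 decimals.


Stress = 3522 * |34 - 7| * 1e-6 * 46
= 4.3743 MPa

4.3743


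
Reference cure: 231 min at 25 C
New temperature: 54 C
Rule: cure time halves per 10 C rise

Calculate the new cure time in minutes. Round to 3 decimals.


factor = 2^((54-25)/10) = 7.4643
t_new = 231 / 7.4643 = 30.947 min

30.947


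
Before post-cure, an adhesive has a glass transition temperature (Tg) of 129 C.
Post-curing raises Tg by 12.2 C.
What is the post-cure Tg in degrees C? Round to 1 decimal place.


Tg_post = Tg_base + delta_Tg
= 129 + 12.2
= 141.2 C

141.2


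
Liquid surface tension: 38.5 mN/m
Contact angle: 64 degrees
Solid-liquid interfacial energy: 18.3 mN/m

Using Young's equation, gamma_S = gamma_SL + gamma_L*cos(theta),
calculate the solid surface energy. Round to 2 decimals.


gamma_S = 18.3 + 38.5 * cos(64)
= 35.18 mN/m

35.18


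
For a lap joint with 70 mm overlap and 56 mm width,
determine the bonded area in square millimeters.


Area = 70 * 56 = 3920 mm^2

3920


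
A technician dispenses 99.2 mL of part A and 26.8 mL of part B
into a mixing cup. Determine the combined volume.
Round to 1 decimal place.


Combined volume = 99.2 + 26.8
= 126.0 mL

126.0


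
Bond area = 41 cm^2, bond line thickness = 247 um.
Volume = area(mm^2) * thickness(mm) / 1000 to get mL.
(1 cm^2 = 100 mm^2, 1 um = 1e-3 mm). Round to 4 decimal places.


area_mm2 = 41 * 100 = 4100
blt_mm = 247 * 1e-3 = 0.247
vol_mm3 = 4100 * 0.247 = 1012.7
vol_mL = 1012.7 / 1000 = 1.0127 mL

1.0127


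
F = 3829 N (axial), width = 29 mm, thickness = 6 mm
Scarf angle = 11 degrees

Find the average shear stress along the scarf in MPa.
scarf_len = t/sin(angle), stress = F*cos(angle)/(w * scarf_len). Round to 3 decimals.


scarf_len = 6/sin(11 deg) = 31.4451
cos(11 deg) = 0.981627
stress = 3829*0.981627/(29*31.4451) = 4.122 MPa

4.122


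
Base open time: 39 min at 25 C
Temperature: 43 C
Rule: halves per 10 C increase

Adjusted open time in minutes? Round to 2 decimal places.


Acceleration = 2^((43-25)/10) = 3.4822
Open time = 39 / 3.4822 = 11.20 min

11.20


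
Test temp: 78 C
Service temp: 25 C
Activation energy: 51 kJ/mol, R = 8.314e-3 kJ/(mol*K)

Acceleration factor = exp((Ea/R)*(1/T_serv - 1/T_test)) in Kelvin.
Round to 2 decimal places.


AF = exp((51/0.008314)*(1/298.15 - 1/351.15))
= 22.32

22.32


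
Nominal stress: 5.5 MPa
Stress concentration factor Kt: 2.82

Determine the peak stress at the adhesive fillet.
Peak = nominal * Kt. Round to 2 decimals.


Peak stress = 5.5 * 2.82
= 15.51 MPa

15.51


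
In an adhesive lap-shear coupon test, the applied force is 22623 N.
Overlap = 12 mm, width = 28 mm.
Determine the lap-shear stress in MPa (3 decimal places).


stress = F / (overlap * width)
= 22623 / (12 * 28)
= 67.330 MPa

67.330


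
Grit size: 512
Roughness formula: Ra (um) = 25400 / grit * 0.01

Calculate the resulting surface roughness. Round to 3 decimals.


Ra = 25400 / 512 * 0.01
= 0.496 um

0.496


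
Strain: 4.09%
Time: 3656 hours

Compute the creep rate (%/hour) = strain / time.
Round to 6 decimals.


Creep rate = 4.09 / 3656
= 0.001119 %/h

0.001119


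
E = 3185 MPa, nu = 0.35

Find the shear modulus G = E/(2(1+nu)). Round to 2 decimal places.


G = 3185 / (2 * 1.35)
= 1179.63 MPa

1179.63


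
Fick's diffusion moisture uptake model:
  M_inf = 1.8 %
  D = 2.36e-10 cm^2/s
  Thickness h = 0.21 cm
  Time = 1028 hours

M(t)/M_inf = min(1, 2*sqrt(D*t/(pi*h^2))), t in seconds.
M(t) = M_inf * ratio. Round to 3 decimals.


t_sec = 1028 * 3600 = 3700800
ratio = 2*sqrt(2.36e-10*3700800/(pi*0.21^2))
= min(1, 0.158796)
= 0.158796
M(t) = 1.8 * 0.158796 = 0.286 %

0.286


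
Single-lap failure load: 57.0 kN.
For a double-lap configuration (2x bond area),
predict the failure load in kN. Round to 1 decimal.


Failure load = 57.0 * 2 = 114.0 kN

114.0


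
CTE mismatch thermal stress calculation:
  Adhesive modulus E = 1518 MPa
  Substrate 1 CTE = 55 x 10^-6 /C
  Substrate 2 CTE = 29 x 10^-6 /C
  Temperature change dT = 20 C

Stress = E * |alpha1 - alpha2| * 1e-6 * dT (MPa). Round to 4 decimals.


delta_alpha = |55 - 29| = 26 x 10^-6/C
Stress = 1518 * 26e-6 * 20
= 0.7894 MPa

0.7894


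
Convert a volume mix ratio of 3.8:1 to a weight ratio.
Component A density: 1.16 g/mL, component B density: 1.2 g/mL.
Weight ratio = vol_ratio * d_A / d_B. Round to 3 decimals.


= 3.8 * 1.16 / 1.2 = 3.673

3.673


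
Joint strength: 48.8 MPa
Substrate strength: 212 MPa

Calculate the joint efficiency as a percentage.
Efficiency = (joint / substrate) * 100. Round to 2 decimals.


Efficiency = (48.8 / 212) * 100 = 23.02%

23.02


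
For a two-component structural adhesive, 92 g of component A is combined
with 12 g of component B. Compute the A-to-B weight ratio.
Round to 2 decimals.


Weight ratio A:B = 92 / 12
= 7.67

7.67


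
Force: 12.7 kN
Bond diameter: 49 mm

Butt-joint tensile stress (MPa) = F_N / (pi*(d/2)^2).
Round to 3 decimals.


F_N = 12.7 * 1000 = 12700.0 N
A = pi*(24.5)^2 = 1885.7410 mm^2
stress = 12700.0 / 1885.7410 = 6.735 MPa

6.735


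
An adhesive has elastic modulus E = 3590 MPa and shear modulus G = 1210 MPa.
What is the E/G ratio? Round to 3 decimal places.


E/G = 3590 / 1210 = 2.967

2.967


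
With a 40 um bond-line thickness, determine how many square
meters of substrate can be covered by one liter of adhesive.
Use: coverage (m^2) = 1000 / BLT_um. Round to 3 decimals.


Coverage = 1000 / 40 = 25.000 m^2

25.000


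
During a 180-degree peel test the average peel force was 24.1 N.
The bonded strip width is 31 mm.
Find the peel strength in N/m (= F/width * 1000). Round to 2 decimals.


Peel strength = F/width * 1000
= 24.1 / 31 * 1000
= 777.42 N/m

777.42


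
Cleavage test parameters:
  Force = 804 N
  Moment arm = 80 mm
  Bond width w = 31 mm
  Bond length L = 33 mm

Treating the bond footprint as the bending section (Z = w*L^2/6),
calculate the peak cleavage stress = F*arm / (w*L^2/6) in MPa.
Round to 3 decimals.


M = 804 * 80 = 64320 N*mm
Z = 31 * 33^2 / 6 = 33759 / 6 mm^3
sigma = M / Z = 6 * 64320 / 33759 = 385920 / 33759
= 11.432 MPa

11.432


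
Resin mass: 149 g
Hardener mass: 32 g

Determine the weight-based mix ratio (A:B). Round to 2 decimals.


Ratio = 149 / 32 = 4.66

4.66


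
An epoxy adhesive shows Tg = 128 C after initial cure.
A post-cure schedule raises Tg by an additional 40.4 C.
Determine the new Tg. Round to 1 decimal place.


New Tg = 128 + 40.4
= 168.4 C

168.4


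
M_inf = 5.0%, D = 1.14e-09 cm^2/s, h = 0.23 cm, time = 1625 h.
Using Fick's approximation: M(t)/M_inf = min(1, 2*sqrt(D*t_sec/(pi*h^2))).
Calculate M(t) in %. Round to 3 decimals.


t = 5850000 s
ratio = min(1, 2*sqrt(1.14e-09*5850000/(pi*0.0529)))
= 0.400643
M(t) = 5.0 * 0.400643 = 2.003%

2.003


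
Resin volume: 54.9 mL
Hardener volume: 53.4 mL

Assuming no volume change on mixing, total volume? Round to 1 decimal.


V_total = 54.9 + 53.4 = 108.3 mL

108.3


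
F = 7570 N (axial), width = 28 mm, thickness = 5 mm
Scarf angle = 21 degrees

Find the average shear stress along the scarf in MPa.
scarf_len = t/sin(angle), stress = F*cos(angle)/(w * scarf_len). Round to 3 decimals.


scarf_len = 5/sin(21 deg) = 13.9521
cos(21 deg) = 0.933580
stress = 7570*0.933580/(28*13.9521) = 18.090 MPa

18.090


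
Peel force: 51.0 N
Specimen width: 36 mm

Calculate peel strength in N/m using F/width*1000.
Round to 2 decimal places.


Peel strength = 51.0 / 36 * 1000 = 1416.67 N/m

1416.67


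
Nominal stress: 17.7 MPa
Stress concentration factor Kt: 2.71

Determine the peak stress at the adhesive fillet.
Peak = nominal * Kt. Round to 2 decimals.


Peak stress = 17.7 * 2.71
= 47.97 MPa

47.97


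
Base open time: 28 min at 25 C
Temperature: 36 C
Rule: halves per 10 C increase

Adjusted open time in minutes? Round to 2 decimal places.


Acceleration = 2^((36-25)/10) = 2.1435
Open time = 28 / 2.1435 = 13.06 min

13.06


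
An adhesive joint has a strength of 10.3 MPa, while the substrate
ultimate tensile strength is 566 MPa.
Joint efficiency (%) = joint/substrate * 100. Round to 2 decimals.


Efficiency = 10.3 / 566 * 100
= 1.82%

1.82


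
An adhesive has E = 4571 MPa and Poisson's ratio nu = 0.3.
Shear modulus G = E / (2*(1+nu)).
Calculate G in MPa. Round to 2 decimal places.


G = 4571 / (2*(1+0.3))
= 4571 / 2.60
= 1758.08 MPa

1758.08


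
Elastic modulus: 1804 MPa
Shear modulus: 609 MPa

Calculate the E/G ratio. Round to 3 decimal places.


E / G = 1804 / 609 = 2.962

2.962


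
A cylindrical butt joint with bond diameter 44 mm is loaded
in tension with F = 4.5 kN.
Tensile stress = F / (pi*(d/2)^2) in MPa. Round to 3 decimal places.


Area = pi * (44/2)^2 = 1520.5308 mm^2
Stress = 4.5*1000 / 1520.5308
= 2.959 MPa

2.959


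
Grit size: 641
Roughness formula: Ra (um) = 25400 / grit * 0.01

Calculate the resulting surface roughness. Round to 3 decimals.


Ra = 25400 / 641 * 0.01
= 0.396 um

0.396


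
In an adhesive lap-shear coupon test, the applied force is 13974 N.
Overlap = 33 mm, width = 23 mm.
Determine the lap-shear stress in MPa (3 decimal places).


stress = F / (overlap * width)
= 13974 / (33 * 23)
= 18.411 MPa

18.411


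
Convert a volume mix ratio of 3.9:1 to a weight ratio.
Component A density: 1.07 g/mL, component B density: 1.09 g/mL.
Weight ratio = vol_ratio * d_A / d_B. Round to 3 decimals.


= 3.9 * 1.07 / 1.09 = 3.828

3.828


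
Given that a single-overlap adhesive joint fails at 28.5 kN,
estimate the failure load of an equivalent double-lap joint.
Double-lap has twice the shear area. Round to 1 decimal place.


Double-lap factor = 2
Expected load = 28.5 * 2 = 57.0 kN

57.0


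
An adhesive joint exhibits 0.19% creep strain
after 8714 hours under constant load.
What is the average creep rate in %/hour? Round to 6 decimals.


Creep rate = strain / time
= 0.19 / 8714
= 0.000022 %/h

0.000022


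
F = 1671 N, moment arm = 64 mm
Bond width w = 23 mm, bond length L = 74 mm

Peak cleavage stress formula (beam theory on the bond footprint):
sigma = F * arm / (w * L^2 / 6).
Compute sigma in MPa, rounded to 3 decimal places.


sigma = (1671 * 64) / (23 * 5476 / 6)
= 106944 * 6 / 125948
= 641664 / 125948
= 5.095 MPa

5.095


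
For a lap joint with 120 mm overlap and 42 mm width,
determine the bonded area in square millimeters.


Area = 120 * 42 = 5040 mm^2

5040


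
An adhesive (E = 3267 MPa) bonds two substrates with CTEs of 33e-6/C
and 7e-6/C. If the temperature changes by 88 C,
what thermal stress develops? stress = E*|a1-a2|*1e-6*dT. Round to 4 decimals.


Stress = 3267 * |33 - 7| * 1e-6 * 88
= 7.4749 MPa

7.4749


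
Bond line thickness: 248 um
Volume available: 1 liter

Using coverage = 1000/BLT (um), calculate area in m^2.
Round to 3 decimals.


1 L = 1e6 mm^3, thickness = 248 um = 0.248 mm
Area = 1e6 / 0.248 mm^2 = (1e6 / 0.248) / 1e6 m^2 = 1000 / 248 m^2
= 4.032 m^2

4.032


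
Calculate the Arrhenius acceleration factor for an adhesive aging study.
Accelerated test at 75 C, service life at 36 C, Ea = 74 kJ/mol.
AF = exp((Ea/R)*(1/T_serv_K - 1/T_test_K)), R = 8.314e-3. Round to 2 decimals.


T_test = 348.15 K, T_serv = 309.15 K
Ea/R = 74 / 0.008314 = 8900.65
AF = exp(8900.65 * (1/309.15 - 1/348.15))
= 25.16

25.16


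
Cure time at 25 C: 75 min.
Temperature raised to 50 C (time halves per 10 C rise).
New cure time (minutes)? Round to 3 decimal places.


Acceleration factor = 2^(25/10) = 5.6569
New time = 75 / 5.6569 = 13.258 min

13.258


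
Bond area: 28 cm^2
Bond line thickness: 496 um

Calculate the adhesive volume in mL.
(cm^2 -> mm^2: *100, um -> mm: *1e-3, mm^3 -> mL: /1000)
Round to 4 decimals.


V = 28*100 * 496*1e-3 / 1000
= 1.3888 mL

1.3888


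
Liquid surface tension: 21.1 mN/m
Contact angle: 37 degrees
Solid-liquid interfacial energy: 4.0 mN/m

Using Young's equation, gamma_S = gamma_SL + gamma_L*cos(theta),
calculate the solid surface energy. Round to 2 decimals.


gamma_S = 4.0 + 21.1 * cos(37)
= 20.85 mN/m

20.85


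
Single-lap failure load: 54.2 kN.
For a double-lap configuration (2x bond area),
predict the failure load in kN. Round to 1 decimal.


Failure load = 54.2 * 2 = 108.4 kN

108.4


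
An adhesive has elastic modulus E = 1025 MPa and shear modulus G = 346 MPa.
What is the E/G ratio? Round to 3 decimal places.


E/G = 1025 / 346 = 2.962

2.962


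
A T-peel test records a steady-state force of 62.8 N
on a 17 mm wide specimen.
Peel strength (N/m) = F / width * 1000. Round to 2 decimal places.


Peel strength = 62.8 / 17 * 1000
= 3694.12 N/m

3694.12


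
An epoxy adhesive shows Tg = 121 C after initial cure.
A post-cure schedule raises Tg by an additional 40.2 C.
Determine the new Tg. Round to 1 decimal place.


New Tg = 121 + 40.2
= 161.2 C

161.2


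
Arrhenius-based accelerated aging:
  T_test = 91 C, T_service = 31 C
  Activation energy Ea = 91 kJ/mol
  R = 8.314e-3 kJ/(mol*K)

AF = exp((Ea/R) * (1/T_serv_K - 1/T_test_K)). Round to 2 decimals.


T_test_K = 364.15, T_serv_K = 304.15
AF = exp((91/8.314e-3) * (1/304.15 - 1/364.15))
= 375.95

375.95


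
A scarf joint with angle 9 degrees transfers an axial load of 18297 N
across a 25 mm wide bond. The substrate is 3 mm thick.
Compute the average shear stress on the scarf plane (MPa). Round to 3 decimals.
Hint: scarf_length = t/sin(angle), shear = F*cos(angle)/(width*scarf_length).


scarf_length = 3 / sin(9 deg) = 19.1774 mm
cos(9 deg) = 0.987688
shear stress = 18297 * 0.987688 / (25 * 19.1774)
= 37.694 MPa

37.694


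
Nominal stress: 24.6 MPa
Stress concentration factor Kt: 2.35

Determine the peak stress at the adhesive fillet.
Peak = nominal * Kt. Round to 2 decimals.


Peak stress = 24.6 * 2.35
= 57.81 MPa

57.81


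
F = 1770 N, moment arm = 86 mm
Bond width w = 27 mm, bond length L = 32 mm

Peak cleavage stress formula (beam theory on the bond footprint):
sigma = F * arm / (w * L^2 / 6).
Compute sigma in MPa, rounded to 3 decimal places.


sigma = (1770 * 86) / (27 * 1024 / 6)
= 152220 * 6 / 27648
= 913320 / 27648
= 33.034 MPa

33.034


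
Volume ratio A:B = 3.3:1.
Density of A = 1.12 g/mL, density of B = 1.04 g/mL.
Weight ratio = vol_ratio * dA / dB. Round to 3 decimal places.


Wt ratio = 3.3 * 1.12 / 1.04
= 3.554

3.554


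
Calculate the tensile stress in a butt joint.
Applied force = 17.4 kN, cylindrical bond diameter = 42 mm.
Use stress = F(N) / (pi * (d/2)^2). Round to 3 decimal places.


A = pi * 21.0^2 = 1385.4424 mm^2
sigma = 17400.0 / 1385.4424 = 12.559 MPa

12.559


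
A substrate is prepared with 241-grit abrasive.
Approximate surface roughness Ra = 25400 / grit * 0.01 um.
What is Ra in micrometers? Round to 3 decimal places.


Ra = 25400 / 241 * 0.01 = 1.054 um

1.054


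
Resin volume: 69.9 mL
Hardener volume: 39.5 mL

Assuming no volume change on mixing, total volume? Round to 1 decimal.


V_total = 69.9 + 39.5 = 109.4 mL

109.4


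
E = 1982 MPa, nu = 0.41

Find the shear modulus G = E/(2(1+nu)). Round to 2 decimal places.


G = 1982 / (2 * 1.41)
= 702.84 MPa

702.84


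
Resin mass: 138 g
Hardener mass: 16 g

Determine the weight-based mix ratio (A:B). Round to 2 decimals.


Ratio = 138 / 16 = 8.63

8.63


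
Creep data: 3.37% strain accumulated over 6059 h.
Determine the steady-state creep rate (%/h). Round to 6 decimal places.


Rate = 3.37 / 6059 = 0.000556 %/h

0.000556


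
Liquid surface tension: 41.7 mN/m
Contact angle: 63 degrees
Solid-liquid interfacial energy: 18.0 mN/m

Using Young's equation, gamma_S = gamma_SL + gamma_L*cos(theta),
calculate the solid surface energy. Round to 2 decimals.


gamma_S = 18.0 + 41.7 * cos(63)
= 36.93 mN/m

36.93


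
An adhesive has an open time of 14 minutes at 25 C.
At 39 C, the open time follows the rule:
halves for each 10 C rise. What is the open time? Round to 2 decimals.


Factor = 2^((39-25)/10) = 2.6390
Open time = 14 / 2.6390 = 5.31 min

5.31


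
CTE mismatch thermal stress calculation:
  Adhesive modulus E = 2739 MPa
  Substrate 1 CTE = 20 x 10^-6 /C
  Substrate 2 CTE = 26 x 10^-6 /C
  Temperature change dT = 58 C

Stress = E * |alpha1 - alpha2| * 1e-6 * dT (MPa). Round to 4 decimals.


delta_alpha = |20 - 26| = 6 x 10^-6/C
Stress = 2739 * 6e-6 * 58
= 0.9532 MPa

0.9532


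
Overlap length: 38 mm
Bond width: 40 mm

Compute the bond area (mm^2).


Bond area = 38 * 40 = 1520 mm^2

1520


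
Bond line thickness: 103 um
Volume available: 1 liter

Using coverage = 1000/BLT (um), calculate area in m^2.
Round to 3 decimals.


1 L = 1e6 mm^3, thickness = 103 um = 0.103 mm
Area = 1e6 / 0.103 mm^2 = (1e6 / 0.103) / 1e6 m^2 = 1000 / 103 m^2
= 9.709 m^2

9.709


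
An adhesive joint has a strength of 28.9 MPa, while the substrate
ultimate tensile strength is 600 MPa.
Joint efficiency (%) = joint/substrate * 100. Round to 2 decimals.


Efficiency = 28.9 / 600 * 100
= 4.82%

4.82


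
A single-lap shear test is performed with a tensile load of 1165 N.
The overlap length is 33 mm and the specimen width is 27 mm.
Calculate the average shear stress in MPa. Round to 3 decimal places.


Shear stress = F / (overlap * width)
= 1165 / (33 * 27)
= 1165 / 891
= 1.308 MPa

1.308


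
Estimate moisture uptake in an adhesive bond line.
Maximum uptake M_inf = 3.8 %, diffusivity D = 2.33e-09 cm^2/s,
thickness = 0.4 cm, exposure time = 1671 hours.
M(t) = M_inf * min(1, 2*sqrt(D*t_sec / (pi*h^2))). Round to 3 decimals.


Convert time: 1671 h = 6015600 s
ratio = min(1, 2*sqrt(2.33e-09*6015600/(pi*0.4^2)))
= 0.333974
M(t) = 3.8 * 0.333974 = 1.269%

1.269


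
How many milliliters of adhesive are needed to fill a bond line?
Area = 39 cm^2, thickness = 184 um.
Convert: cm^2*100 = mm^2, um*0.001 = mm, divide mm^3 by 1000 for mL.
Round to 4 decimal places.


= (39 * 100) * (184 * 0.001) / 1000
= 0.7176 mL

0.7176


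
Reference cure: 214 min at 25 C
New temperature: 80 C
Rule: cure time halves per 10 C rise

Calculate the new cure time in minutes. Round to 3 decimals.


factor = 2^((80-25)/10) = 45.2548
t_new = 214 / 45.2548 = 4.729 min

4.729


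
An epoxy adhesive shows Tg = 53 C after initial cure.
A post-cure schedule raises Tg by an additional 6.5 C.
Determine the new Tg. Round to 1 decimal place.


New Tg = 53 + 6.5
= 59.5 C

59.5


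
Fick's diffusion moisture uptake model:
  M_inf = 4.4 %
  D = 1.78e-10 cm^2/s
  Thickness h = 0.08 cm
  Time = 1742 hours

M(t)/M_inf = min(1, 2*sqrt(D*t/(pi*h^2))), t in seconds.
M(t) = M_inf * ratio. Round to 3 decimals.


t_sec = 1742 * 3600 = 6271200
ratio = 2*sqrt(1.78e-10*6271200/(pi*0.08^2))
= min(1, 0.471249)
= 0.471249
M(t) = 4.4 * 0.471249 = 2.073 %

2.073


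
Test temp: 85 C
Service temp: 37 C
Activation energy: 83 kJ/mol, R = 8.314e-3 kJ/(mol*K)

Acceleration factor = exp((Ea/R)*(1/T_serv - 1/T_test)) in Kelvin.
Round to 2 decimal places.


AF = exp((83/0.008314)*(1/310.15 - 1/358.15))
= 74.73

74.73


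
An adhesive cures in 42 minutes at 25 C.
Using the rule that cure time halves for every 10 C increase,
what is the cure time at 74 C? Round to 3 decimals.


Factor = 2^((74 - 25) / 10) = 29.8571
Cure time = 42 / 29.8571
= 1.407 minutes

1.407


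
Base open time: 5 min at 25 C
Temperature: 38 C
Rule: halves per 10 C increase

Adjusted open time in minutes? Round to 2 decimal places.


Acceleration = 2^((38-25)/10) = 2.4623
Open time = 5 / 2.4623 = 2.03 min

2.03


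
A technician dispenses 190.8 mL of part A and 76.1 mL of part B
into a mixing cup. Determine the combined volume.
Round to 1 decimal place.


Combined volume = 190.8 + 76.1
= 266.9 mL

266.9
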